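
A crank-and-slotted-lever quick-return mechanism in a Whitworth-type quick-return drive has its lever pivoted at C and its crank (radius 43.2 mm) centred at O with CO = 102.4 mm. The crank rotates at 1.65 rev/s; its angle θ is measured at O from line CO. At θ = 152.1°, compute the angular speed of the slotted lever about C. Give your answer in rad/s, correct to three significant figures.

ω = 10.37 rad/s (from 1.65 rev/s).
Crank pin A relative to C: A = (d + r cosθ, r sinθ); lever angle φ = atan2(r sinθ, d + r cosθ).
Differentiating tanφ: φ̇ = rω(d cosθ + r)/(d² + r² + 2dr cosθ).
d² + r² + 2dr cosθ = |CA|² = 0.00453301 m²;  d cosθ + r = -0.047298 m.
|ω_lever| = |0.0432·10.37·-0.047298| / 0.00453301 = 4.673 rad/s.

4.67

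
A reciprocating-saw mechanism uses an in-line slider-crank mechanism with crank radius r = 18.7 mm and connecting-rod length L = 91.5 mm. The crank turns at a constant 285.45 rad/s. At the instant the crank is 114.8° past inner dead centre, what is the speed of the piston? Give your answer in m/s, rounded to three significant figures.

ω = 285.4 rad/s
For an in-line slider-crank, x = r cosθ + √(L² − r² sin²θ), so v = −rω sinθ·[1 + r cosθ/√(L² − r² sin²θ)].
With r = 0.0187 m, L = 0.0915 m, θ = 114.8°: √(L² − r² sin²θ) = 0.089912 m.
v = −0.0187·285.4·0.90778·[1 + 0.0187·-0.41945/0.089912] = -4.4229 m/s.
|v| = 4.4229 m/s.

4.42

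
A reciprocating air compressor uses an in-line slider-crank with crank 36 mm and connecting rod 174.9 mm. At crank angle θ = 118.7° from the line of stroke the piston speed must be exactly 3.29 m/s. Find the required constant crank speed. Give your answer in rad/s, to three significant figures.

For an in-line slider-crank, |v_piston| = rω|sinθ|·[1 + r cosθ/√(L² − r² sin²θ)].
With r = 0.036 m, L = 0.1749 m, θ = 118.7°: the bracketed kinematic factor |dx/dθ| = 0.028404 m.
ω = v/|dx/dθ| = 3.29/0.028404 = 115.83 rad/s.

116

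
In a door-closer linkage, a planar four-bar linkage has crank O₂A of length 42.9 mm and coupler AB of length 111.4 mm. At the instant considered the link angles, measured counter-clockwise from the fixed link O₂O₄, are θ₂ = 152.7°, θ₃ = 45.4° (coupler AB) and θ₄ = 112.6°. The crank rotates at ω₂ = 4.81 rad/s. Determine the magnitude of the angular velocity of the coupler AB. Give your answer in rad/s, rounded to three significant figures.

1.29

ω₂ = 4.81 rad/s
Differentiating the loop-closure r₂e^{iθ₂}+r₃e^{iθ₃}=r₁+r₄e^{iθ₄} gives r₂ω₂e^{iθ₂}+r₃ω₃e^{iθ₃}=r₄ω₄e^{iθ₄}.
Eliminating the other unknown: ω₃ = r₂ω₂ sin(θ₄−θ₂) / [r₃ sin(θ₃−θ₄)].
Numerator sine = -0.64412; denominator sine = -0.92186.
Result = 0.0429·4.81·(-0.64412) / (0.1114·(-0.92186)) = +1.2943 rad/s; magnitude 1.2943 rad/s.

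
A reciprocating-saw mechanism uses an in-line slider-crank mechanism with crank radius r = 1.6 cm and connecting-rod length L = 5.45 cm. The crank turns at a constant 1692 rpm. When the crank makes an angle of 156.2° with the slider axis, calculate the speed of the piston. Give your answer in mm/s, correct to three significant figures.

ω = 2π·1692/60 = 177.2 rad/s
For an in-line slider-crank, x = r cosθ + √(L² − r² sin²θ), so v = −rω sinθ·[1 + r cosθ/√(L² − r² sin²θ)].
With r = 0.016 m, L = 0.0545 m, θ = 156.2°: √(L² − r² sin²θ) = 0.054116 m.
v = −0.016·177.2·0.40355·[1 + 0.016·-0.91496/0.054116] = -0.83456 m/s.
|v| = 0.83456 m/s = 834.56 mm/s.

835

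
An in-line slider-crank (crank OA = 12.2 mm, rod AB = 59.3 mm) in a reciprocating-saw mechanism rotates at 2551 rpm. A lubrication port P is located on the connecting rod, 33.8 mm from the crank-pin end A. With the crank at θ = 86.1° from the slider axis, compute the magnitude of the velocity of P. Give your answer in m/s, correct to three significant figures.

ω = 267.1 rad/s.  Crank-pin speed |V_A| = rω = 3.2591 m/s, perpendicular to OA.
Rod angle: sinφ = −(r/L) sinθ ⇒ φ = -11.845°; ω_rod = −rω cosθ/√(L²−r²sin²θ) = -3.8194 rad/s.
V_P = V_A + ω_rod × AP, with AP = 0.0338 m along the rod.
Components: V_Px = −rω sinθ − a·ω_rod·sinφ = -3.2781 m/s;  V_Py = rω cosθ + a·ω_rod·cosφ = +0.095322 m/s.
|V_P| = √(V_Px² + V_Py²) = 3.2794 m/s.

3.28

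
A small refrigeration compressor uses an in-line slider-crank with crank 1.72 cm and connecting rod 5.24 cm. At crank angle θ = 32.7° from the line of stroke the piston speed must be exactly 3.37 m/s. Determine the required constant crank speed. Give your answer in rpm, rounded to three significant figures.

2700

For an in-line slider-crank, |v_piston| = rω|sinθ|·[1 + r cosθ/√(L² − r² sin²θ)].
With r = 0.0172 m, L = 0.0524 m, θ = 32.7°: the bracketed kinematic factor |dx/dθ| = 0.0119 m.
ω = v/|dx/dθ| = 3.37/0.0119 = 283.19 rad/s.
N = 60ω/(2π) = 2704.3 rpm.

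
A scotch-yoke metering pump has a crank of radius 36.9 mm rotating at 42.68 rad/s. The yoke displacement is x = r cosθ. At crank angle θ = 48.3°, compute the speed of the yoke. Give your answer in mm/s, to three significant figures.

1180

ω = 42.68 rad/s
x = r cosθ ⇒ ẋ = −rω sinθ.
|v| = rω|sinθ| = 0.0369·42.68·|sin 48.3°| = 1.1759 m/s = 1175.9 mm/s.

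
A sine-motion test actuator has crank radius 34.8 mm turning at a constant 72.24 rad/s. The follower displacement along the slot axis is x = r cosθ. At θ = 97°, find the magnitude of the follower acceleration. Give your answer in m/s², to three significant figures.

22.1

ω = 72.24 rad/s
x = r cosθ ⇒ ẍ = −rω² cosθ (ω constant).
|a| = rω²|cosθ| = 0.0348·(72.24)²·|cos 97°| = 22.132 m/s².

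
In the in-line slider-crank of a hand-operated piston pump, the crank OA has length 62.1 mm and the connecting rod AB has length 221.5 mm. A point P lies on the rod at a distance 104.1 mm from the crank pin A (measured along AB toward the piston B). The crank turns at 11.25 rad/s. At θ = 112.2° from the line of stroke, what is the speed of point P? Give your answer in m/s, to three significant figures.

ω = 11.25 rad/s.  Crank-pin speed |V_A| = rω = 0.69863 m/s, perpendicular to OA.
Rod angle: sinφ = −(r/L) sinθ ⇒ φ = -15.045°; ω_rod = −rω cosθ/√(L²−r²sin²θ) = +1.234 rad/s.
V_P = V_A + ω_rod × AP, with AP = 0.1041 m along the rod.
Components: V_Px = −rω sinθ − a·ω_rod·sinφ = -0.61349 m/s;  V_Py = rω cosθ + a·ω_rod·cosφ = -0.13991 m/s.
|V_P| = √(V_Px² + V_Py²) = 0.62924 m/s.

0.629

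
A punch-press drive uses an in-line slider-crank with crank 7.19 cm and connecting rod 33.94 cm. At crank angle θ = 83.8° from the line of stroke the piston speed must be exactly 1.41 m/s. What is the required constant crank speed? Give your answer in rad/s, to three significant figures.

For an in-line slider-crank, |v_piston| = rω|sinθ|·[1 + r cosθ/√(L² − r² sin²θ)].
With r = 0.0719 m, L = 0.3394 m, θ = 83.8°: the bracketed kinematic factor |dx/dθ| = 0.073152 m.
ω = v/|dx/dθ| = 1.41/0.073152 = 19.275 rad/s.

19.3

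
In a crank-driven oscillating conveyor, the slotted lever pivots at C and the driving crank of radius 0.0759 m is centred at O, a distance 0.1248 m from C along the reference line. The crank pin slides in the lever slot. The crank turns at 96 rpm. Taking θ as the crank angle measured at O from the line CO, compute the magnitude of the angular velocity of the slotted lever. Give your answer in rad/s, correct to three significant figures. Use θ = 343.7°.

ω = 10.05 rad/s (from 96 rpm).
Crank pin A relative to C: A = (d + r cosθ, r sinθ); lever angle φ = atan2(r sinθ, d + r cosθ).
Differentiating tanφ: φ̇ = rω(d cosθ + r)/(d² + r² + 2dr cosθ).
d² + r² + 2dr cosθ = |CA|² = 0.039519 m²;  d cosθ + r = +0.19568 m.
|ω_lever| = |0.0759·10.05·+0.19568| / 0.039519 = 3.7782 rad/s.

3.78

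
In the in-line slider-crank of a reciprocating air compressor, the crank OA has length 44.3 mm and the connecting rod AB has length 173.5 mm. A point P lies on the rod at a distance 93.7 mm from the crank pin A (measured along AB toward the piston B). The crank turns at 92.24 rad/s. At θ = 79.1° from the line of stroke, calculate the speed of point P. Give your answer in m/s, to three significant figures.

ω = 92.24 rad/s.  Crank-pin speed |V_A| = rω = 4.0862 m/s, perpendicular to OA.
Rod angle: sinφ = −(r/L) sinθ ⇒ φ = -14.520°; ω_rod = −rω cosθ/√(L²−r²sin²θ) = -4.6005 rad/s.
V_P = V_A + ω_rod × AP, with AP = 0.0937 m along the rod.
Components: V_Px = −rω sinθ − a·ω_rod·sinφ = -4.1206 m/s;  V_Py = rω cosθ + a·ω_rod·cosφ = +0.35539 m/s.
|V_P| = √(V_Px² + V_Py²) = 4.1359 m/s.

4.14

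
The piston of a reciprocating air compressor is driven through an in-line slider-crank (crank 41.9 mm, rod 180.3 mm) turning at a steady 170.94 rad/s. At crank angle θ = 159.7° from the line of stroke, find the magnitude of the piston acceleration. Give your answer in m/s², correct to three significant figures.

ω = 170.9 rad/s
x(θ) = r cosθ + √(L² − r² sin²θ); with ω constant, a = ω²·d²x/dθ².
d²x/dθ² = −r cosθ − r²(cos2θ)/√u − r⁴ sin²2θ/(4u^{3/2}),  u = L² − r² sin²θ = 0.0322968 m².
Substituting r = 0.0419 m, L = 0.1803 m, θ = 159.7°: d²x/dθ² = +0.031824 m.
a = ω²·d²x/dθ² = (170.9)²·(+0.031824) = +929.91 m/s²;  |a| = 929.91 m/s².

930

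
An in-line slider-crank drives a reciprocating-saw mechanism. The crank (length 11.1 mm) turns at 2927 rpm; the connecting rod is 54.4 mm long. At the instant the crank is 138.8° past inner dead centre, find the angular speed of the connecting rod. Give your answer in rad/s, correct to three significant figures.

47.5

ω = 306.5 rad/s (converted from 2927 rpm).
The rod makes angle φ with the slider axis where L sinφ = r sinθ; differentiating, L cosφ·φ̇ = r ω cosθ.
L cosφ = √(L² − r² sin²θ) = 0.053906 m.
|ω_rod| = r ω |cosθ| / √(L² − r² sin²θ) = 0.0111·306.5·0.75241/0.053906 = 47.489 rad/s.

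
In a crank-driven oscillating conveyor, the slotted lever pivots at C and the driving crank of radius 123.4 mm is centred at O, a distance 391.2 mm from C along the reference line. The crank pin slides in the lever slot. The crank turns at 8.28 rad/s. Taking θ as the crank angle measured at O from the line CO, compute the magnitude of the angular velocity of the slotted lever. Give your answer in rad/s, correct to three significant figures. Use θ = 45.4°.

ω = 8.28 rad/s
Crank pin A relative to C: A = (d + r cosθ, r sinθ); lever angle φ = atan2(r sinθ, d + r cosθ).
Differentiating tanφ: φ̇ = rω(d cosθ + r)/(d² + r² + 2dr cosθ).
d² + r² + 2dr cosθ = |CA|² = 0.236057 m²;  d cosθ + r = +0.39808 m.
|ω_lever| = |0.1234·8.28·+0.39808| / 0.236057 = 1.7231 rad/s.

1.72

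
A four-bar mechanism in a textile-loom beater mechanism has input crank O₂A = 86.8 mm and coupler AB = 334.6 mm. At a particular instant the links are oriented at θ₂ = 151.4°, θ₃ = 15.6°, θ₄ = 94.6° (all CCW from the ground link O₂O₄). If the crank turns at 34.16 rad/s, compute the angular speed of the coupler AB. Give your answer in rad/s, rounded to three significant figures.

ω₂ = 34.16 rad/s
Differentiating the loop-closure r₂e^{iθ₂}+r₃e^{iθ₃}=r₁+r₄e^{iθ₄} gives r₂ω₂e^{iθ₂}+r₃ω₃e^{iθ₃}=r₄ω₄e^{iθ₄}.
Eliminating the other unknown: ω₃ = r₂ω₂ sin(θ₄−θ₂) / [r₃ sin(θ₃−θ₄)].
Numerator sine = -0.83676; denominator sine = -0.98163.
Result = 0.0868·34.16·(-0.83676) / (0.3346·(-0.98163)) = +7.5538 rad/s; magnitude 7.5538 rad/s.

7.55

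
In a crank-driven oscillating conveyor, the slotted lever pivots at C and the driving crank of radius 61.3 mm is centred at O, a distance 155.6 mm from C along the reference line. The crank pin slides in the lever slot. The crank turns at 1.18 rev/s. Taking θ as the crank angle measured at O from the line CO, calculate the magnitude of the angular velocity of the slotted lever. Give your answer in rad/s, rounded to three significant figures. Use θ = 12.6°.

2.08

ω = 7.414 rad/s (from 1.18 rev/s).
Crank pin A relative to C: A = (d + r cosθ, r sinθ); lever angle φ = atan2(r sinθ, d + r cosθ).
Differentiating tanφ: φ̇ = rω(d cosθ + r)/(d² + r² + 2dr cosθ).
d² + r² + 2dr cosθ = |CA|² = 0.0465862 m²;  d cosθ + r = +0.21315 m.
|ω_lever| = |0.0613·7.414·+0.21315| / 0.0465862 = 2.0795 rad/s.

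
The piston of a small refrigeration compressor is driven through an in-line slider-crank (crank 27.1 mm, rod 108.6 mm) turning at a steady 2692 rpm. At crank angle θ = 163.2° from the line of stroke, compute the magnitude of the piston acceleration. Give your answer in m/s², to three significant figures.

1610

ω = 2π·2692/60 = 281.9 rad/s
x(θ) = r cosθ + √(L² − r² sin²θ); with ω constant, a = ω²·d²x/dθ².
d²x/dθ² = −r cosθ − r²(cos2θ)/√u − r⁴ sin²2θ/(4u^{3/2}),  u = L² − r² sin²θ = 0.0117326 m².
Substituting r = 0.0271 m, L = 0.1086 m, θ = 163.2°: d²x/dθ² = +0.020264 m.
a = ω²·d²x/dθ² = (281.9)²·(+0.020264) = +1610.4 m/s²;  |a| = 1610.4 m/s².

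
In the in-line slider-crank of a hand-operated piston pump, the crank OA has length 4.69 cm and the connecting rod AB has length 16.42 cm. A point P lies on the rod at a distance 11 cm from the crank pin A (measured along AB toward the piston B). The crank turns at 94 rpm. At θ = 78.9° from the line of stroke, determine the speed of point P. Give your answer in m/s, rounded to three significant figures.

0.471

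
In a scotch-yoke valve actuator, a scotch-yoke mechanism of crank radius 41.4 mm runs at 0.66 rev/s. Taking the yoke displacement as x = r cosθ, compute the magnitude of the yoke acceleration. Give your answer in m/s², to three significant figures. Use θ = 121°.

0.367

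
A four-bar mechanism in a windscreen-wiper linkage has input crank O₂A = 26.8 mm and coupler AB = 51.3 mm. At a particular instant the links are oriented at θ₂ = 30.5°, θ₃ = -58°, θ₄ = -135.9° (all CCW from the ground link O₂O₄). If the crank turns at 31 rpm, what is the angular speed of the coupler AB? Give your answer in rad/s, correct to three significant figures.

0.408

ω₂ = 3.246 rad/s (from 31 rpm).
Differentiating the loop-closure r₂e^{iθ₂}+r₃e^{iθ₃}=r₁+r₄e^{iθ₄} gives r₂ω₂e^{iθ₂}+r₃ω₃e^{iθ₃}=r₄ω₄e^{iθ₄}.
Eliminating the other unknown: ω₃ = r₂ω₂ sin(θ₄−θ₂) / [r₃ sin(θ₃−θ₄)].
Numerator sine = -0.23514; denominator sine = +0.97778.
Result = 0.0268·3.246·(-0.23514) / (0.0513·(+0.97778)) = -0.40785 rad/s; magnitude 0.40785 rad/s.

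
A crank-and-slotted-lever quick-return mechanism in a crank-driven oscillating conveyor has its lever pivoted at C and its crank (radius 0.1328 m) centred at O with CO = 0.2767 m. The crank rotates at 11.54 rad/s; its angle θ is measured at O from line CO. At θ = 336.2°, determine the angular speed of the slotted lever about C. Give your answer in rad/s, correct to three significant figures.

ω = 11.54 rad/s
Crank pin A relative to C: A = (d + r cosθ, r sinθ); lever angle φ = atan2(r sinθ, d + r cosθ).
Differentiating tanφ: φ̇ = rω(d cosθ + r)/(d² + r² + 2dr cosθ).
d² + r² + 2dr cosθ = |CA|² = 0.161441 m²;  d cosθ + r = +0.38597 m.
|ω_lever| = |0.1328·11.54·+0.38597| / 0.161441 = 3.6639 rad/s.

3.66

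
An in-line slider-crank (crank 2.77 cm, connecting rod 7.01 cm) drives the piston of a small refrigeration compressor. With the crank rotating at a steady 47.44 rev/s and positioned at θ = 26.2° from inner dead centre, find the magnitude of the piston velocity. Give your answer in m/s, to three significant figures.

ω = 2π·47.4 = 298.1 rad/s
For an in-line slider-crank, x = r cosθ + √(L² − r² sin²θ), so v = −rω sinθ·[1 + r cosθ/√(L² − r² sin²θ)].
With r = 0.0277 m, L = 0.0701 m, θ = 26.2°: √(L² − r² sin²θ) = 0.069025 m.
v = −0.0277·298.1·0.44151·[1 + 0.0277·0.89726/0.069025] = -4.958 m/s.
|v| = 4.958 m/s.

4.96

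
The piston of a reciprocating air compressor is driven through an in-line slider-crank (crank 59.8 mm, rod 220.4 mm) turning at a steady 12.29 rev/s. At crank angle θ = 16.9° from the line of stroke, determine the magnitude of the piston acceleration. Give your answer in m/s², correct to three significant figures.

422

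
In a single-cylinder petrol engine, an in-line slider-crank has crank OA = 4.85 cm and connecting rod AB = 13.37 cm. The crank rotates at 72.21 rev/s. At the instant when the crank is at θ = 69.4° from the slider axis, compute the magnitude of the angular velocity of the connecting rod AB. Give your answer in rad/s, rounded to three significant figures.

ω = 453.7 rad/s (converted from 72.21 rev/s).
The rod makes angle φ with the slider axis where L sinφ = r sinθ; differentiating, L cosφ·φ̇ = r ω cosθ.
L cosφ = √(L² − r² sin²θ) = 0.12576 m.
|ω_rod| = r ω |cosθ| / √(L² − r² sin²θ) = 0.0485·453.7·0.35184/0.12576 = 61.565 rad/s.

61.6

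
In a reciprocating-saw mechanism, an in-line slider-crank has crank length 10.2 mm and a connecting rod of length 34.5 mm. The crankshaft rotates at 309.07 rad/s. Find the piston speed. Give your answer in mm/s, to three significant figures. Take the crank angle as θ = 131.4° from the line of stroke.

1890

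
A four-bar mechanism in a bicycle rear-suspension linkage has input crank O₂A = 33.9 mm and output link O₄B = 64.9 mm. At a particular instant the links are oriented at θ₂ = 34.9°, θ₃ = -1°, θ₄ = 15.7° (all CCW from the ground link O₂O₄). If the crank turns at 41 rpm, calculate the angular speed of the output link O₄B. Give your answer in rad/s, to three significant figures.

ω₂ = 4.294 rad/s (from 41 rpm).
Differentiating the loop-closure r₂e^{iθ₂}+r₃e^{iθ₃}=r₁+r₄e^{iθ₄} gives r₂ω₂e^{iθ₂}+r₃ω₃e^{iθ₃}=r₄ω₄e^{iθ₄}.
Eliminating the other unknown: ω₄ = r₂ω₂ sin(θ₂−θ₃) / [r₄ sin(θ₄−θ₃)].
Numerator sine = +0.58637; denominator sine = +0.28736.
Result = 0.0339·4.294·(+0.58637) / (0.0649·(+0.28736)) = +4.5763 rad/s; magnitude 4.5763 rad/s.

4.58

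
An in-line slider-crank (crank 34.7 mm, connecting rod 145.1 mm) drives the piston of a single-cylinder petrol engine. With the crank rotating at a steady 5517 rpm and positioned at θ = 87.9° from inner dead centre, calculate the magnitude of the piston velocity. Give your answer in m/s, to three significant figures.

20.2

ω = 2π·5517/60 = 577.7 rad/s
For an in-line slider-crank, x = r cosθ + √(L² − r² sin²θ), so v = −rω sinθ·[1 + r cosθ/√(L² − r² sin²θ)].
With r = 0.0347 m, L = 0.1451 m, θ = 87.9°: √(L² − r² sin²θ) = 0.1409 m.
v = −0.0347·577.7·0.99933·[1 + 0.0347·0.03664/0.1409] = -20.215 m/s.
|v| = 20.215 m/s.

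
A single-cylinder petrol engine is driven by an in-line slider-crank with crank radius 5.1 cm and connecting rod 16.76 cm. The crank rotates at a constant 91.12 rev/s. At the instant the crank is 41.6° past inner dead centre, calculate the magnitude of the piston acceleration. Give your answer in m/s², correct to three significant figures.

13200

ω = 2π·91.1 = 572.5 rad/s
x(θ) = r cosθ + √(L² − r² sin²θ); with ω constant, a = ω²·d²x/dθ².
d²x/dθ² = −r cosθ − r²(cos2θ)/√u − r⁴ sin²2θ/(4u^{3/2}),  u = L² − r² sin²θ = 0.0269432 m².
Substituting r = 0.051 m, L = 0.1676 m, θ = 41.6°: d²x/dθ² = -0.040391 m.
a = ω²·d²x/dθ² = (572.5)²·(-0.040391) = -13239 m/s²;  |a| = 13239 m/s².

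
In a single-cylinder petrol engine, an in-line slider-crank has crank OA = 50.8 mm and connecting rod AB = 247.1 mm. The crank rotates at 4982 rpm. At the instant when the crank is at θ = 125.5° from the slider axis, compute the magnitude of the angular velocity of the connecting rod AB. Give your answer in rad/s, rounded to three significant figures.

63.2

ω = 521.7 rad/s (converted from 4982 rpm).
The rod makes angle φ with the slider axis where L sinφ = r sinθ; differentiating, L cosφ·φ̇ = r ω cosθ.
L cosφ = √(L² − r² sin²θ) = 0.24361 m.
|ω_rod| = r ω |cosθ| / √(L² − r² sin²θ) = 0.0508·521.7·0.58070/0.24361 = 63.175 rad/s.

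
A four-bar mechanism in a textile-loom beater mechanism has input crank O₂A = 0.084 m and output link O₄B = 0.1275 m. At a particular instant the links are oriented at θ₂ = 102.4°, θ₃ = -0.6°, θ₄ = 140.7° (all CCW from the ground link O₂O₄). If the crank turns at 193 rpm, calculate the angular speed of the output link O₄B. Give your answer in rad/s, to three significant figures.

ω₂ = 20.21 rad/s (from 193 rpm).
Differentiating the loop-closure r₂e^{iθ₂}+r₃e^{iθ₃}=r₁+r₄e^{iθ₄} gives r₂ω₂e^{iθ₂}+r₃ω₃e^{iθ₃}=r₄ω₄e^{iθ₄}.
Eliminating the other unknown: ω₄ = r₂ω₂ sin(θ₂−θ₃) / [r₄ sin(θ₄−θ₃)].
Numerator sine = +0.97437; denominator sine = +0.62524.
Result = 0.084·20.21·(+0.97437) / (0.1275·(+0.62524)) = +20.751 rad/s; magnitude 20.751 rad/s.

20.8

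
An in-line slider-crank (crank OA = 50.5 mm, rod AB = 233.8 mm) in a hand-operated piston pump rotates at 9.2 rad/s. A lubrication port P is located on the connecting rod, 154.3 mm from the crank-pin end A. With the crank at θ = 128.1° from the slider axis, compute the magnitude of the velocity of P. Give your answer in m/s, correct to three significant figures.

0.347

ω = 9.2 rad/s.  Crank-pin speed |V_A| = rω = 0.4646 m/s, perpendicular to OA.
Rod angle: sinφ = −(r/L) sinθ ⇒ φ = -9.786°; ω_rod = −rω cosθ/√(L²−r²sin²θ) = +1.2443 rad/s.
V_P = V_A + ω_rod × AP, with AP = 0.1543 m along the rod.
Components: V_Px = −rω sinθ − a·ω_rod·sinφ = -0.33298 m/s;  V_Py = rω cosθ + a·ω_rod·cosφ = -0.097479 m/s.
|V_P| = √(V_Px² + V_Py²) = 0.34695 m/s.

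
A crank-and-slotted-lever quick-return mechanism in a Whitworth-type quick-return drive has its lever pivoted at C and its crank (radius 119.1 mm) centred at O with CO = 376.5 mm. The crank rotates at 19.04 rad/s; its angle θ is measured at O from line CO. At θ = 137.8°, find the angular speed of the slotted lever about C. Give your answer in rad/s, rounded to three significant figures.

ω = 19.04 rad/s
Crank pin A relative to C: A = (d + r cosθ, r sinθ); lever angle φ = atan2(r sinθ, d + r cosθ).
Differentiating tanφ: φ̇ = rω(d cosθ + r)/(d² + r² + 2dr cosθ).
d² + r² + 2dr cosθ = |CA|² = 0.0895 m²;  d cosθ + r = -0.15981 m.
|ω_lever| = |0.1191·19.04·-0.15981| / 0.0895 = 4.0492 rad/s.

4.05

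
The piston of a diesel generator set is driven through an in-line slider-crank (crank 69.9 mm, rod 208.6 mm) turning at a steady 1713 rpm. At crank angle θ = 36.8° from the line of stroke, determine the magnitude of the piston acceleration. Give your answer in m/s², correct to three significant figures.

ω = 2π·1713/60 = 179.4 rad/s
x(θ) = r cosθ + √(L² − r² sin²θ); with ω constant, a = ω²·d²x/dθ².
d²x/dθ² = −r cosθ − r²(cos2θ)/√u − r⁴ sin²2θ/(4u^{3/2}),  u = L² − r² sin²θ = 0.0417607 m².
Substituting r = 0.0699 m, L = 0.2086 m, θ = 36.8°: d²x/dθ² = -0.063365 m.
a = ω²·d²x/dθ² = (179.4)²·(-0.063365) = -2039 m/s²;  |a| = 2039 m/s².

2040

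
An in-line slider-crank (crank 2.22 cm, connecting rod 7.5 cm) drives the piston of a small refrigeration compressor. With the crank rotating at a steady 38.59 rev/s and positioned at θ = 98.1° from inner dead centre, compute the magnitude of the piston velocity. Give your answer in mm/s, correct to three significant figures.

5100

ω = 2π·38.6 = 242.5 rad/s
For an in-line slider-crank, x = r cosθ + √(L² − r² sin²θ), so v = −rω sinθ·[1 + r cosθ/√(L² − r² sin²θ)].
With r = 0.0222 m, L = 0.075 m, θ = 98.1°: √(L² − r² sin²θ) = 0.071707 m.
v = −0.0222·242.5·0.99002·[1 + 0.0222·-0.14090/0.071707] = -5.0966 m/s.
|v| = 5.0966 m/s = 5096.6 mm/s.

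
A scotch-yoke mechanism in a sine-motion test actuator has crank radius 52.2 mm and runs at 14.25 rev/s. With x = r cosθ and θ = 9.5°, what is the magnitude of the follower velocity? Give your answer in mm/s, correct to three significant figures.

771

ω = 89.54 rad/s (from 14.25 rev/s).
x = r cosθ ⇒ ẋ = −rω sinθ.
|v| = rω|sinθ| = 0.0522·89.54·|sin 9.5°| = 0.77139 m/s = 771.39 mm/s.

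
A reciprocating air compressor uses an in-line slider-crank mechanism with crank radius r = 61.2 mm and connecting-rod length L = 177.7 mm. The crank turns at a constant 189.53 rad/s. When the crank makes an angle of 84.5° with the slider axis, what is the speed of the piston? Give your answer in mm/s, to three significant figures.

12000

ω = 189.5 rad/s
For an in-line slider-crank, x = r cosθ + √(L² − r² sin²θ), so v = −rω sinθ·[1 + r cosθ/√(L² − r² sin²θ)].
With r = 0.0612 m, L = 0.1777 m, θ = 84.5°: √(L² − r² sin²θ) = 0.16693 m.
v = −0.0612·189.5·0.99540·[1 + 0.0612·0.09585/0.16693] = -11.952 m/s.
|v| = 11.952 m/s = 11952 mm/s.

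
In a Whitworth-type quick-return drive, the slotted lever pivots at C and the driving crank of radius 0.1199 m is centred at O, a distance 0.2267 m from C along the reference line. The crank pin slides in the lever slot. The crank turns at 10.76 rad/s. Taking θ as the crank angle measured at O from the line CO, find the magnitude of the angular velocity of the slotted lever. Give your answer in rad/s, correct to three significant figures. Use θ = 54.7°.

3.33

ω = 10.76 rad/s
Crank pin A relative to C: A = (d + r cosθ, r sinθ); lever angle φ = atan2(r sinθ, d + r cosθ).
Differentiating tanφ: φ̇ = rω(d cosθ + r)/(d² + r² + 2dr cosθ).
d² + r² + 2dr cosθ = |CA|² = 0.0971828 m²;  d cosθ + r = +0.2509 m.
|ω_lever| = |0.1199·10.76·+0.2509| / 0.0971828 = 3.3308 rad/s.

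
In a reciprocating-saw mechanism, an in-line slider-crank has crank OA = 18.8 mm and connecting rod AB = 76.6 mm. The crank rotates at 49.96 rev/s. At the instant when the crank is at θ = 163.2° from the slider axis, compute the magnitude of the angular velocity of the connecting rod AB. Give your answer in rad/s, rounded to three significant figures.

73.9

ω = 313.9 rad/s (converted from 49.96 rev/s).
The rod makes angle φ with the slider axis where L sinφ = r sinθ; differentiating, L cosφ·φ̇ = r ω cosθ.
L cosφ = √(L² − r² sin²θ) = 0.076407 m.
|ω_rod| = r ω |cosθ| / √(L² − r² sin²θ) = 0.0188·313.9·0.95732/0.076407 = 73.941 rad/s.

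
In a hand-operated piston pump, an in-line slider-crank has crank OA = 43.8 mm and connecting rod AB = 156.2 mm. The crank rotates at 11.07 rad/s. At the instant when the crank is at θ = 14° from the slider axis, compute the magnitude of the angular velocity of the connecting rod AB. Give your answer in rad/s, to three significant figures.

3.02

ω = 11.07 rad/s
The rod makes angle φ with the slider axis where L sinφ = r sinθ; differentiating, L cosφ·φ̇ = r ω cosθ.
L cosφ = √(L² − r² sin²θ) = 0.15584 m.
|ω_rod| = r ω |cosθ| / √(L² − r² sin²θ) = 0.0438·11.07·0.97030/0.15584 = 3.0189 rad/s.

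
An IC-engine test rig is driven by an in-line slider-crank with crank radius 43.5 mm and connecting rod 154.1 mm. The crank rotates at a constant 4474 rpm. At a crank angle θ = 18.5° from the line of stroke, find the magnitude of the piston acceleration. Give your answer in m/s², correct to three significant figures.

11200

ω = 2π·4474/60 = 468.5 rad/s
x(θ) = r cosθ + √(L² − r² sin²θ); with ω constant, a = ω²·d²x/dθ².
d²x/dθ² = −r cosθ − r²(cos2θ)/√u − r⁴ sin²2θ/(4u^{3/2}),  u = L² − r² sin²θ = 0.0235563 m².
Substituting r = 0.0435 m, L = 0.1541 m, θ = 18.5°: d²x/dθ² = -0.051188 m.
a = ω²·d²x/dθ² = (468.5)²·(-0.051188) = -11236 m/s²;  |a| = 11236 m/s².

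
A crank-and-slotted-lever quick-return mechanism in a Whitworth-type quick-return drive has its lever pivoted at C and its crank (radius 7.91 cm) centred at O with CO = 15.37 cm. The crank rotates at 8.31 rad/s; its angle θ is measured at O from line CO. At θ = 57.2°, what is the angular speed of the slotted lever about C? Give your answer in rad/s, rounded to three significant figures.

ω = 8.31 rad/s
Crank pin A relative to C: A = (d + r cosθ, r sinθ); lever angle φ = atan2(r sinθ, d + r cosθ).
Differentiating tanφ: φ̇ = rω(d cosθ + r)/(d² + r² + 2dr cosθ).
d² + r² + 2dr cosθ = |CA|² = 0.0430523 m²;  d cosθ + r = +0.16236 m.
|ω_lever| = |0.0791·8.31·+0.16236| / 0.0430523 = 2.4789 rad/s.

2.48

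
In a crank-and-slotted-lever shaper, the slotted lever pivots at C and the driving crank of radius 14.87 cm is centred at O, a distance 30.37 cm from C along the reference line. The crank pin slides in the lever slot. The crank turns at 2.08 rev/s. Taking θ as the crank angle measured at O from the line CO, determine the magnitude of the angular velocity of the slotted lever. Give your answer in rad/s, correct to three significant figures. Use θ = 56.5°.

3.74

ω = 13.07 rad/s (from 2.08 rev/s).
Crank pin A relative to C: A = (d + r cosθ, r sinθ); lever angle φ = atan2(r sinθ, d + r cosθ).
Differentiating tanφ: φ̇ = rω(d cosθ + r)/(d² + r² + 2dr cosθ).
d² + r² + 2dr cosθ = |CA|² = 0.164197 m²;  d cosθ + r = +0.31632 m.
|ω_lever| = |0.1487·13.07·+0.31632| / 0.164197 = 3.7439 rad/s.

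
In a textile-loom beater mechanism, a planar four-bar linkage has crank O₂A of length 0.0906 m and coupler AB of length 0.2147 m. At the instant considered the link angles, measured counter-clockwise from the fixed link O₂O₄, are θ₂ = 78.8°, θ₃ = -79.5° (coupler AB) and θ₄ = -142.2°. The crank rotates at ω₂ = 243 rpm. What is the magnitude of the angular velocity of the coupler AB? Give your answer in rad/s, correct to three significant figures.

7.93

ω₂ = 25.45 rad/s (from 243 rpm).
Differentiating the loop-closure r₂e^{iθ₂}+r₃e^{iθ₃}=r₁+r₄e^{iθ₄} gives r₂ω₂e^{iθ₂}+r₃ω₃e^{iθ₃}=r₄ω₄e^{iθ₄}.
Eliminating the other unknown: ω₃ = r₂ω₂ sin(θ₄−θ₂) / [r₃ sin(θ₃−θ₄)].
Numerator sine = +0.65606; denominator sine = +0.88862.
Result = 0.0906·25.45·(+0.65606) / (0.2147·(+0.88862)) = +7.9279 rad/s; magnitude 7.9279 rad/s.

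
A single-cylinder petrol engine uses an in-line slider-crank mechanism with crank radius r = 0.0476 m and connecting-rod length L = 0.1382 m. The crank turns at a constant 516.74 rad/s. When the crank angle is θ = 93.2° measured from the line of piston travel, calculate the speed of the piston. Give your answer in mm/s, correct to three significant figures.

24100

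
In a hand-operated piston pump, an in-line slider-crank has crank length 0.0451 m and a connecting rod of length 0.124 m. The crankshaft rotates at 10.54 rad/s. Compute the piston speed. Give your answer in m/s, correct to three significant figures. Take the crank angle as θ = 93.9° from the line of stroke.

ω = 10.54 rad/s
For an in-line slider-crank, x = r cosθ + √(L² − r² sin²θ), so v = −rω sinθ·[1 + r cosθ/√(L² − r² sin²θ)].
With r = 0.0451 m, L = 0.124 m, θ = 93.9°: √(L² − r² sin²θ) = 0.11555 m.
v = −0.0451·10.54·0.99768·[1 + 0.0451·-0.06802/0.11555] = -0.46166 m/s.
|v| = 0.46166 m/s.

0.462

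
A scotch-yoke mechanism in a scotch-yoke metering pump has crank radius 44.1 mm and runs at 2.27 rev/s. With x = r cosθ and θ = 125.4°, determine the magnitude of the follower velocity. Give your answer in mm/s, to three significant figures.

ω = 14.26 rad/s (from 2.27 rev/s).
x = r cosθ ⇒ ẋ = −rω sinθ.
|v| = rω|sinθ| = 0.0441·14.26·|sin 125.4°| = 0.51271 m/s = 512.71 mm/s.

513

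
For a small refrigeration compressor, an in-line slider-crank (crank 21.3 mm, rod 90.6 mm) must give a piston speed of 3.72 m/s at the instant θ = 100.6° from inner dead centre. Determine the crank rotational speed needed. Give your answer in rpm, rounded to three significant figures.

For an in-line slider-crank, |v_piston| = rω|sinθ|·[1 + r cosθ/√(L² − r² sin²θ)].
With r = 0.0213 m, L = 0.0906 m, θ = 100.6°: the bracketed kinematic factor |dx/dθ| = 0.020006 m.
ω = v/|dx/dθ| = 3.72/0.020006 = 185.95 rad/s.
N = 60ω/(2π) = 1775.6 rpm.

1780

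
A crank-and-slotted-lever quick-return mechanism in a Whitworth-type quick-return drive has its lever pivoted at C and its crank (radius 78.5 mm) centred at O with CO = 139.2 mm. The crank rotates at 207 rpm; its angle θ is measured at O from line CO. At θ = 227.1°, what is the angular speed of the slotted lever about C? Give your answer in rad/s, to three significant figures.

ω = 21.68 rad/s (from 207 rpm).
Crank pin A relative to C: A = (d + r cosθ, r sinθ); lever angle φ = atan2(r sinθ, d + r cosθ).
Differentiating tanφ: φ̇ = rω(d cosθ + r)/(d² + r² + 2dr cosθ).
d² + r² + 2dr cosθ = |CA|² = 0.0106621 m²;  d cosθ + r = -0.016256 m.
|ω_lever| = |0.0785·21.68·-0.016256| / 0.0106621 = 2.5945 rad/s.

2.59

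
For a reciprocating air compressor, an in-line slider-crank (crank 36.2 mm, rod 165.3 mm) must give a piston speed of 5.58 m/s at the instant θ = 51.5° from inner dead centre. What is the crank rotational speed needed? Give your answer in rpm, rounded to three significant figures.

For an in-line slider-crank, |v_piston| = rω|sinθ|·[1 + r cosθ/√(L² − r² sin²θ)].
With r = 0.0362 m, L = 0.1653 m, θ = 51.5°: the bracketed kinematic factor |dx/dθ| = 0.032251 m.
ω = v/|dx/dθ| = 5.58/0.032251 = 173.02 rad/s.
N = 60ω/(2π) = 1652.2 rpm.

1650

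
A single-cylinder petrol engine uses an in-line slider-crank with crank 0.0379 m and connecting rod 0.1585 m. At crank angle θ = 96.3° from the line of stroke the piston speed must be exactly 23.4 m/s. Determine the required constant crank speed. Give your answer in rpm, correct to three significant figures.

For an in-line slider-crank, |v_piston| = rω|sinθ|·[1 + r cosθ/√(L² − r² sin²θ)].
With r = 0.0379 m, L = 0.1585 m, θ = 96.3°: the bracketed kinematic factor |dx/dθ| = 0.036653 m.
ω = v/|dx/dθ| = 23.4/0.036653 = 638.41 rad/s.
N = 60ω/(2π) = 6096.4 rpm.

6100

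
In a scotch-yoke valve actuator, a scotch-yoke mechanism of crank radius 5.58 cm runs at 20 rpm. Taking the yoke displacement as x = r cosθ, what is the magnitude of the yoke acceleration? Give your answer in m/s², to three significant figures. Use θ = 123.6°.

0.135

ω = 2.094 rad/s (from 20 rpm).
x = r cosθ ⇒ ẍ = −rω² cosθ (ω constant).
|a| = rω²|cosθ| = 0.0558·(2.094)²·|cos 123.6°| = 0.13545 m/s².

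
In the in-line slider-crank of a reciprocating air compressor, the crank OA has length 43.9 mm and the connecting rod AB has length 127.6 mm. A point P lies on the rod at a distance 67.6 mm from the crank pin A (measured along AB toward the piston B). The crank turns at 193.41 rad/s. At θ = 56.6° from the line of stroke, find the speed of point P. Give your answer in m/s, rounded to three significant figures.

8.13

ω = 193.4 rad/s.  Crank-pin speed |V_A| = rω = 8.4907 m/s, perpendicular to OA.
Rod angle: sinφ = −(r/L) sinθ ⇒ φ = -16.692°; ω_rod = −rω cosθ/√(L²−r²sin²θ) = -38.241 rad/s.
V_P = V_A + ω_rod × AP, with AP = 0.0676 m along the rod.
Components: V_Px = −rω sinθ − a·ω_rod·sinφ = -7.8309 m/s;  V_Py = rω cosθ + a·ω_rod·cosφ = +2.1978 m/s.
|V_P| = √(V_Px² + V_Py²) = 8.1335 m/s.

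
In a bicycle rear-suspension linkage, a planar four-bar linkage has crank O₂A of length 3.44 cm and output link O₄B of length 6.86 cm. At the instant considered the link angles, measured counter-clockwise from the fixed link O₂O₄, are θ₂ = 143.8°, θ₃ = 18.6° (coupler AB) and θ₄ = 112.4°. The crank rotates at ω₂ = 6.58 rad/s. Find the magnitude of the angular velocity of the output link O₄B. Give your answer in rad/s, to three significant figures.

2.70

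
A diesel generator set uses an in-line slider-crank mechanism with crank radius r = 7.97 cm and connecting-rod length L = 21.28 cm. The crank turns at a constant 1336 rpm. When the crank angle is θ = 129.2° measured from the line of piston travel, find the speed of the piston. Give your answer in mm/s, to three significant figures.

6500

ω = 2π·1336/60 = 139.9 rad/s
For an in-line slider-crank, x = r cosθ + √(L² − r² sin²θ), so v = −rω sinθ·[1 + r cosθ/√(L² − r² sin²θ)].
With r = 0.0797 m, L = 0.2128 m, θ = 129.2°: √(L² − r² sin²θ) = 0.20364 m.
v = −0.0797·139.9·0.77494·[1 + 0.0797·-0.63203/0.20364] = -6.5035 m/s.
|v| = 6.5035 m/s = 6503.5 mm/s.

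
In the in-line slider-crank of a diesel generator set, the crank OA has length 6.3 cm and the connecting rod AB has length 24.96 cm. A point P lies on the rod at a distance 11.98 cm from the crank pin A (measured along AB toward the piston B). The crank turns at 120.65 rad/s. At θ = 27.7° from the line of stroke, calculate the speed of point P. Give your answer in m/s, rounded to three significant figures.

5.25

ω = 120.7 rad/s.  Crank-pin speed |V_A| = rω = 7.601 m/s, perpendicular to OA.
Rod angle: sinφ = −(r/L) sinθ ⇒ φ = -6.738°; ω_rod = −rω cosθ/√(L²−r²sin²θ) = -27.15 rad/s.
V_P = V_A + ω_rod × AP, with AP = 0.1198 m along the rod.
Components: V_Px = −rω sinθ − a·ω_rod·sinφ = -3.9149 m/s;  V_Py = rω cosθ + a·ω_rod·cosφ = +3.4997 m/s.
|V_P| = √(V_Px² + V_Py²) = 5.2511 m/s.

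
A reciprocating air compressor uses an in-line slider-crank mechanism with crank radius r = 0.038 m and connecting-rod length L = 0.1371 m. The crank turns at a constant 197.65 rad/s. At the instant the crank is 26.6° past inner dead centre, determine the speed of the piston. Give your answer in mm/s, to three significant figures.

4200

ω = 197.7 rad/s
For an in-line slider-crank, x = r cosθ + √(L² − r² sin²θ), so v = −rω sinθ·[1 + r cosθ/√(L² − r² sin²θ)].
With r = 0.038 m, L = 0.1371 m, θ = 26.6°: √(L² − r² sin²θ) = 0.13604 m.
v = −0.038·197.7·0.44776·[1 + 0.038·0.89415/0.13604] = -4.2029 m/s.
|v| = 4.2029 m/s = 4202.9 mm/s.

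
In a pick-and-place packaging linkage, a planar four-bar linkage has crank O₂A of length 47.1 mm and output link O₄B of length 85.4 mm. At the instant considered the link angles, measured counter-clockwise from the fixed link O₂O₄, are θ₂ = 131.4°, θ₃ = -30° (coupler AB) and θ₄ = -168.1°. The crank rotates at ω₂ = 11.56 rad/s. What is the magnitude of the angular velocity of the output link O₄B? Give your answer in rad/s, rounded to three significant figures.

3.05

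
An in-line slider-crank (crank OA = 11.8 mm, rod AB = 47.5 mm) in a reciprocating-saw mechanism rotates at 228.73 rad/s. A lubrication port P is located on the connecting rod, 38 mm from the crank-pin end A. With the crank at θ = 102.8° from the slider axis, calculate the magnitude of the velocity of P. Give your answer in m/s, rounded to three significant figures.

2.52

ω = 228.7 rad/s.  Crank-pin speed |V_A| = rω = 2.699 m/s, perpendicular to OA.
Rod angle: sinφ = −(r/L) sinθ ⇒ φ = -14.019°; ω_rod = −rω cosθ/√(L²−r²sin²θ) = +12.975 rad/s.
V_P = V_A + ω_rod × AP, with AP = 0.038 m along the rod.
Components: V_Px = −rω sinθ − a·ω_rod·sinφ = -2.5125 m/s;  V_Py = rω cosθ + a·ω_rod·cosφ = -0.11959 m/s.
|V_P| = √(V_Px² + V_Py²) = 2.5153 m/s.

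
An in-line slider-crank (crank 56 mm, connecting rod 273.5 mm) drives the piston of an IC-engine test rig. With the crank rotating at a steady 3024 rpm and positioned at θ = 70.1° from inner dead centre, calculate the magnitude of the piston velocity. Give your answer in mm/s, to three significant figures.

17900

ω = 2π·3024/60 = 316.7 rad/s
For an in-line slider-crank, x = r cosθ + √(L² − r² sin²θ), so v = −rω sinθ·[1 + r cosθ/√(L² − r² sin²θ)].
With r = 0.056 m, L = 0.2735 m, θ = 70.1°: √(L² − r² sin²θ) = 0.26838 m.
v = −0.056·316.7·0.94029·[1 + 0.056·0.34038/0.26838] = -17.859 m/s.
|v| = 17.859 m/s = 17859 mm/s.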